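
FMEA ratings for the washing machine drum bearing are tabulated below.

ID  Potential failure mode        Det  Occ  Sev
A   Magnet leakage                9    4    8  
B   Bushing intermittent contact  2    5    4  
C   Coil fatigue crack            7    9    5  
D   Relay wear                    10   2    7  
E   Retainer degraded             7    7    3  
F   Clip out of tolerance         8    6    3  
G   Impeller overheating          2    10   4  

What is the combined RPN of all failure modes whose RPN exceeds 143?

894

RPN = Severity × Occurrence × Detection:
  A: 8 × 4 × 9 = 288
  B: 4 × 5 × 2 = 40
  C: 5 × 9 × 7 = 315
  D: 7 × 2 × 10 = 140
  E: 3 × 7 × 7 = 147
  F: 3 × 6 × 8 = 144
  G: 4 × 10 × 2 = 80
RPN > 143: A (288), C (315), E (147), F (144).
Sum: 288 + 315 + 147 + 144 = 894.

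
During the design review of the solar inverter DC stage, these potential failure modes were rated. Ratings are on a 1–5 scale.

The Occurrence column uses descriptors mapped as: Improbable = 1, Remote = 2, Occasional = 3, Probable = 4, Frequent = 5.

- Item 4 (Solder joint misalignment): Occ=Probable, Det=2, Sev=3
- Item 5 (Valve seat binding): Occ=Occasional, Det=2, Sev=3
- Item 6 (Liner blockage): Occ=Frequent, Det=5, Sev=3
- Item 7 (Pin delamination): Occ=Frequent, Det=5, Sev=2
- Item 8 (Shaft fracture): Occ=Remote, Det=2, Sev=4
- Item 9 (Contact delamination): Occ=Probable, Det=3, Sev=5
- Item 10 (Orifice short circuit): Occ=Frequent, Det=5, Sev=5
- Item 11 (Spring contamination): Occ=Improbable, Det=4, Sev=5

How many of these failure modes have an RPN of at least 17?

RPN = Severity × Occurrence × Detection:
  Item 4: 3 × 4 × 2 = 24
  Item 5: 3 × 3 × 2 = 18
  Item 6: 3 × 5 × 5 = 75
  Item 7: 2 × 5 × 5 = 50
  Item 8: 4 × 2 × 2 = 16
  Item 9: 5 × 4 × 3 = 60
  Item 10: 5 × 5 × 5 = 125
  Item 11: 5 × 1 × 4 = 20
Modes with RPN ≥ 17: Item 4 (24), Item 5 (18), Item 6 (75), Item 7 (50), Item 9 (60), Item 10 (125), Item 11 (20) → 7.

7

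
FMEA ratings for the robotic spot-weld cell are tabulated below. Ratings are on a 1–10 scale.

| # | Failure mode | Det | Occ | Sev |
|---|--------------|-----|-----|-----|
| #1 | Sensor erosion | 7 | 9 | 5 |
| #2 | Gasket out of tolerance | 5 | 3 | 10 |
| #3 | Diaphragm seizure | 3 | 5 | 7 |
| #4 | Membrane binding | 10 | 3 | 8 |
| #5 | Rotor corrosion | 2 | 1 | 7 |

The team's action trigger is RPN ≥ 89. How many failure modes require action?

4

RPN = Severity × Occurrence × Detection:
  #1: 5 × 9 × 7 = 315
  #2: 10 × 3 × 5 = 150
  #3: 7 × 5 × 3 = 105
  #4: 8 × 3 × 10 = 240
  #5: 7 × 1 × 2 = 14
Modes with RPN ≥ 89: #1 (315), #2 (150), #3 (105), #4 (240) → 4.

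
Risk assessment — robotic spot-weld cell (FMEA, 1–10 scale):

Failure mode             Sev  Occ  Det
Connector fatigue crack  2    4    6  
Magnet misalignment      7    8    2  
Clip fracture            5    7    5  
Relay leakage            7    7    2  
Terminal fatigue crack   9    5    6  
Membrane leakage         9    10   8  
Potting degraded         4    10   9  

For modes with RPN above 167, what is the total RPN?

1525

RPN = Severity × Occurrence × Detection:
  Connector fatigue crack: 2 × 4 × 6 = 48
  Magnet misalignment: 7 × 8 × 2 = 112
  Clip fracture: 5 × 7 × 5 = 175
  Relay leakage: 7 × 7 × 2 = 98
  Terminal fatigue crack: 9 × 5 × 6 = 270
  Membrane leakage: 9 × 10 × 8 = 720
  Potting degraded: 4 × 10 × 9 = 360
RPN > 167: Clip fracture (175), Terminal fatigue crack (270), Membrane leakage (720), Potting degraded (360).
Sum: 175 + 270 + 720 + 360 = 1525.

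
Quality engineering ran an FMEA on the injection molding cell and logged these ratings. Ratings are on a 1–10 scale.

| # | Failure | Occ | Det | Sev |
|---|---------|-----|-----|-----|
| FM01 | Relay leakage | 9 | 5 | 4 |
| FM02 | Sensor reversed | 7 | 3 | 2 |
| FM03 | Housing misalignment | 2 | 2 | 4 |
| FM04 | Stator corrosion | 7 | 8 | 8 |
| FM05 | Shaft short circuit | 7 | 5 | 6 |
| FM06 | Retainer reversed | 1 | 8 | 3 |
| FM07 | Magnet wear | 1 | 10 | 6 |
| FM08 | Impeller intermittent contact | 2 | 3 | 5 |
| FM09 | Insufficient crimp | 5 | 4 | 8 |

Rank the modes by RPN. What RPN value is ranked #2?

210

RPN = Severity × Occurrence × Detection:
  FM01: 4 × 9 × 5 = 180
  FM02: 2 × 7 × 3 = 42
  FM03: 4 × 2 × 2 = 16
  FM04: 8 × 7 × 8 = 448
  FM05: 6 × 7 × 5 = 210
  FM06: 3 × 1 × 8 = 24
  FM07: 6 × 1 × 10 = 60
  FM08: 5 × 2 × 3 = 30
  FM09: 8 × 5 × 4 = 160
Sorted descending: 448, 210, 180, 160, 60, 42, 30, 24, 16.
The second-highest RPN is 210 (FM05).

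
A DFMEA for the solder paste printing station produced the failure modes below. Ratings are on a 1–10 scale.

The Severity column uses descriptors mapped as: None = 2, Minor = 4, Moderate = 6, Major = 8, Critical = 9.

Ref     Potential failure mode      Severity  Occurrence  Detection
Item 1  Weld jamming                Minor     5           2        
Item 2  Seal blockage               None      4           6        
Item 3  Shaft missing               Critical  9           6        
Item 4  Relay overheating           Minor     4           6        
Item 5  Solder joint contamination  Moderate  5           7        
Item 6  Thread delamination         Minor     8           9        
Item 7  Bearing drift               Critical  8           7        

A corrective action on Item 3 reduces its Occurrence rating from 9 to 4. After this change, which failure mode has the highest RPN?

RPN = Severity × Occurrence × Detection:
  Item 1: 4 × 5 × 2 = 40
  Item 2: 2 × 4 × 6 = 48
  Item 3: 9 × 9 × 6 = 486
  Item 4: 4 × 4 × 6 = 96
  Item 5: 6 × 5 × 7 = 210
  Item 6: 4 × 8 × 9 = 288
  Item 7: 9 × 8 × 7 = 504
After action: Item 3 → 9 × 4 × 6 = 216.
Revised RPNs: Item 7=504, Item 6=288, Item 3=216, Item 5=210, Item 4=96, Item 2=48, Item 1=40.
Highest is now Item 7 (504).

Item 7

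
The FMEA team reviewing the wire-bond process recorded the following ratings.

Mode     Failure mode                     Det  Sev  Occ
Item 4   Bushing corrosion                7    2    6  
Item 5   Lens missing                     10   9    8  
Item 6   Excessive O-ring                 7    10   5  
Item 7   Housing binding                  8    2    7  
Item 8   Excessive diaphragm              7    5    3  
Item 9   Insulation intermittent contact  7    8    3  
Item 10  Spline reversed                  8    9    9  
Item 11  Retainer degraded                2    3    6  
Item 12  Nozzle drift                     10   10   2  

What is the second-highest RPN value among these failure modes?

RPN = Severity × Occurrence × Detection:
  Item 4: 2 × 6 × 7 = 84
  Item 5: 9 × 8 × 10 = 720
  Item 6: 10 × 5 × 7 = 350
  Item 7: 2 × 7 × 8 = 112
  Item 8: 5 × 3 × 7 = 105
  Item 9: 8 × 3 × 7 = 168
  Item 10: 9 × 9 × 8 = 648
  Item 11: 3 × 6 × 2 = 36
  Item 12: 10 × 2 × 10 = 200
Sorted descending: 720, 648, 350, 200, 168, 112, 105, 84, 36.
The second-highest RPN is 648 (Item 10).

648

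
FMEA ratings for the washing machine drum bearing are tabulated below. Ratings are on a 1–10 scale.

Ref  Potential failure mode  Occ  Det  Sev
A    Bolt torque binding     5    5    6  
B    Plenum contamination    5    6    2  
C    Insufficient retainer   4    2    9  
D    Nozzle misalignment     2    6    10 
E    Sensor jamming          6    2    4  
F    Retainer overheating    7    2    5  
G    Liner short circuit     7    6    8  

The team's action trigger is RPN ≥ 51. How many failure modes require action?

RPN = Severity × Occurrence × Detection:
  A: 6 × 5 × 5 = 150
  B: 2 × 5 × 6 = 60
  C: 9 × 4 × 2 = 72
  D: 10 × 2 × 6 = 120
  E: 4 × 6 × 2 = 48
  F: 5 × 7 × 2 = 70
  G: 8 × 7 × 6 = 336
Modes with RPN ≥ 51: A (150), B (60), C (72), D (120), F (70), G (336) → 6.

6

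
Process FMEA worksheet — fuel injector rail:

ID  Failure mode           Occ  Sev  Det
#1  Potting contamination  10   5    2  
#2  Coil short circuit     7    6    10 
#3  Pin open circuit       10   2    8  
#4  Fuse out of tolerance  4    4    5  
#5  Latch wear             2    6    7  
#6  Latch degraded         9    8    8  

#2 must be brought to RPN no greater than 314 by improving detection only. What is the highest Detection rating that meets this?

#2: S=6, O=7, D=10 → current RPN = 420.
Fixed product = 42. Need 42 × D ≤ 314, so D ≤ 314/42 = 7.48.
Maximum integer Detection rating = 7 (gives RPN 294; D=8 would give 336 > 314).

7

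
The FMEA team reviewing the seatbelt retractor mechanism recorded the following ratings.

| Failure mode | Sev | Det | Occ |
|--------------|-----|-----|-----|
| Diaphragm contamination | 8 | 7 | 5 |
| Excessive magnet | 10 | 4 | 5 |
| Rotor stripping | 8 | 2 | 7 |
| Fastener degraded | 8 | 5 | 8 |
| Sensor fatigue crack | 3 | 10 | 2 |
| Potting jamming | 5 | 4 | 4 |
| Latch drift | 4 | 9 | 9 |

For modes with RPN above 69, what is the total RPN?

RPN = Severity × Occurrence × Detection:
  Diaphragm contamination: 8 × 5 × 7 = 280
  Excessive magnet: 10 × 5 × 4 = 200
  Rotor stripping: 8 × 7 × 2 = 112
  Fastener degraded: 8 × 8 × 5 = 320
  Sensor fatigue crack: 3 × 2 × 10 = 60
  Potting jamming: 5 × 4 × 4 = 80
  Latch drift: 4 × 9 × 9 = 324
RPN > 69: Diaphragm contamination (280), Excessive magnet (200), Rotor stripping (112), Fastener degraded (320), Potting jamming (80), Latch drift (324).
Sum: 280 + 200 + 112 + 320 + 80 + 324 = 1316.

1316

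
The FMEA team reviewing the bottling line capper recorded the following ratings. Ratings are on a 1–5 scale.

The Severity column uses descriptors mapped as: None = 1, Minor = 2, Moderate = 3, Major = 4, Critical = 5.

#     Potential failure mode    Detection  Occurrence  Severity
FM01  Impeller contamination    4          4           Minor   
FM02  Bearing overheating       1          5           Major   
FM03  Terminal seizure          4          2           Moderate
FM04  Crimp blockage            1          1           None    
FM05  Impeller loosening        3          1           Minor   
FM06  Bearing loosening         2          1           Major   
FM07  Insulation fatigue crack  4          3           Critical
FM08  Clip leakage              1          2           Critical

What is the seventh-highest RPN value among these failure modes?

RPN = Severity × Occurrence × Detection:
  FM01: 2 × 4 × 4 = 32
  FM02: 4 × 5 × 1 = 20
  FM03: 3 × 2 × 4 = 24
  FM04: 1 × 1 × 1 = 1
  FM05: 2 × 1 × 3 = 6
  FM06: 4 × 1 × 2 = 8
  FM07: 5 × 3 × 4 = 60
  FM08: 5 × 2 × 1 = 10
Sorted descending: 60, 32, 24, 20, 10, 8, 6, 1.
The seventh-highest RPN is 6 (FM05).

6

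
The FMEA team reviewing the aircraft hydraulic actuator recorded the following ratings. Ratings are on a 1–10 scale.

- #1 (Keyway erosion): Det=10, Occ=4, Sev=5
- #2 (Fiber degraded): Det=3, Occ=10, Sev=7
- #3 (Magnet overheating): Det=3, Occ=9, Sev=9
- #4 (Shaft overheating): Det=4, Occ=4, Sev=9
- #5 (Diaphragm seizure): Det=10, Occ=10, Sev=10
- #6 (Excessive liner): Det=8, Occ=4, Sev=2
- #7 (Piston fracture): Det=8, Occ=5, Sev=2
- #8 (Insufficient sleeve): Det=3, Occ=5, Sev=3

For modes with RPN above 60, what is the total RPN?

1941

RPN = Severity × Occurrence × Detection:
  #1: 5 × 4 × 10 = 200
  #2: 7 × 10 × 3 = 210
  #3: 9 × 9 × 3 = 243
  #4: 9 × 4 × 4 = 144
  #5: 10 × 10 × 10 = 1000
  #6: 2 × 4 × 8 = 64
  #7: 2 × 5 × 8 = 80
  #8: 3 × 5 × 3 = 45
RPN > 60: #1 (200), #2 (210), #3 (243), #4 (144), #5 (1000), #6 (64), #7 (80).
Sum: 200 + 210 + 243 + 144 + 1000 + 64 + 80 = 1941.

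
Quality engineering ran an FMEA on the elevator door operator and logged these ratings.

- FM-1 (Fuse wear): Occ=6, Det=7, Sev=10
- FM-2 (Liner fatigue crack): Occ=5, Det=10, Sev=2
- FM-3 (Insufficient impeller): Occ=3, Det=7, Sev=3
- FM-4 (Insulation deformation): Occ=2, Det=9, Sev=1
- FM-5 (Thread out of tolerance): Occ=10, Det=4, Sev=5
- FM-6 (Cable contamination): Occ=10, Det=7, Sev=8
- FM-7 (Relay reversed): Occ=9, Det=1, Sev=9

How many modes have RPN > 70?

5

RPN = Severity × Occurrence × Detection:
  FM-1: 10 × 6 × 7 = 420
  FM-2: 2 × 5 × 10 = 100
  FM-3: 3 × 3 × 7 = 63
  FM-4: 1 × 2 × 9 = 18
  FM-5: 5 × 10 × 4 = 200
  FM-6: 8 × 10 × 7 = 560
  FM-7: 9 × 9 × 1 = 81
Modes with RPN > 70: FM-1 (420), FM-2 (100), FM-5 (200), FM-6 (560), FM-7 (81) → 5.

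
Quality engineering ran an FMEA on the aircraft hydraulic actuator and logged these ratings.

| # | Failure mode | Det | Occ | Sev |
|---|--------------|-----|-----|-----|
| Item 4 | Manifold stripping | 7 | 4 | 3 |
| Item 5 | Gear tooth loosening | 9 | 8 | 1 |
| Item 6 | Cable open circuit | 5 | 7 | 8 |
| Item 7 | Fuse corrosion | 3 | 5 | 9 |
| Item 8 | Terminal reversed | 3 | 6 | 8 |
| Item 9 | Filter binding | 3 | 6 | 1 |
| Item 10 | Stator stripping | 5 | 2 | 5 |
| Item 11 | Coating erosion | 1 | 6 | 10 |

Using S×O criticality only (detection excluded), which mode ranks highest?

Item 11

Criticality = Severity × Occurrence:
  Item 4: 3 × 4 = 12
  Item 5: 1 × 8 = 8
  Item 6: 8 × 7 = 56
  Item 7: 9 × 5 = 45
  Item 8: 8 × 6 = 48
  Item 9: 1 × 6 = 6
  Item 10: 5 × 2 = 10
  Item 11: 10 × 6 = 60
Highest criticality is 60 → Item 11.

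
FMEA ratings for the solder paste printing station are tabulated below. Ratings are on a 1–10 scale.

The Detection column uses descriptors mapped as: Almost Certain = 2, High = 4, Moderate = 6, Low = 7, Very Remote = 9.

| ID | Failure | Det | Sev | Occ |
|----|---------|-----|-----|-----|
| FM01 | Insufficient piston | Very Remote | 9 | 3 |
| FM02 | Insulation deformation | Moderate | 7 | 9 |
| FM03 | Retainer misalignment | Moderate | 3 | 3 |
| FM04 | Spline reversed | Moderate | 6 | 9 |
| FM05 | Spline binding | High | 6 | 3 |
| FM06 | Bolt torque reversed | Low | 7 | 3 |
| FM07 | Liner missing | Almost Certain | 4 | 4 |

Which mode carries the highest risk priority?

RPN = Severity × Occurrence × Detection:
  FM01: 9 × 3 × 9 = 243
  FM02: 7 × 9 × 6 = 378
  FM03: 3 × 3 × 6 = 54
  FM04: 6 × 9 × 6 = 324
  FM05: 6 × 3 × 4 = 72
  FM06: 7 × 3 × 7 = 147
  FM07: 4 × 4 × 2 = 32
Highest RPN is 378 → FM02.

FM02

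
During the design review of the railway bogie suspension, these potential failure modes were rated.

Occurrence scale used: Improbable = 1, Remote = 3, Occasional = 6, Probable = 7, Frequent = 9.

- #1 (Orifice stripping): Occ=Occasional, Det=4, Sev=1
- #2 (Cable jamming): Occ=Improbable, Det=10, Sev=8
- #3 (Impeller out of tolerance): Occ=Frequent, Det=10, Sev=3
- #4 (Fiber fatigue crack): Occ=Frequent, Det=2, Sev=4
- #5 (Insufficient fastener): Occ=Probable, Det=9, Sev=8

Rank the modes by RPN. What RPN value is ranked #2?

270

RPN = Severity × Occurrence × Detection:
  #1: 1 × 6 × 4 = 24
  #2: 8 × 1 × 10 = 80
  #3: 3 × 9 × 10 = 270
  #4: 4 × 9 × 2 = 72
  #5: 8 × 7 × 9 = 504
Sorted descending: 504, 270, 80, 72, 24.
The second-highest RPN is 270 (#3).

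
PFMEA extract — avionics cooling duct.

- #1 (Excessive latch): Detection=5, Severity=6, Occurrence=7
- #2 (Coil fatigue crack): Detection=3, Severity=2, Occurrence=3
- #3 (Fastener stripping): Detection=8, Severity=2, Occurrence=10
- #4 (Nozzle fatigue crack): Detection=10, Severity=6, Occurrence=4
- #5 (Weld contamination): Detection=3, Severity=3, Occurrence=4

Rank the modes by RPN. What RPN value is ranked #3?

RPN = Severity × Occurrence × Detection:
  #1: 6 × 7 × 5 = 210
  #2: 2 × 3 × 3 = 18
  #3: 2 × 10 × 8 = 160
  #4: 6 × 4 × 10 = 240
  #5: 3 × 4 × 3 = 36
Sorted descending: 240, 210, 160, 36, 18.
The third-highest RPN is 160 (#3).

160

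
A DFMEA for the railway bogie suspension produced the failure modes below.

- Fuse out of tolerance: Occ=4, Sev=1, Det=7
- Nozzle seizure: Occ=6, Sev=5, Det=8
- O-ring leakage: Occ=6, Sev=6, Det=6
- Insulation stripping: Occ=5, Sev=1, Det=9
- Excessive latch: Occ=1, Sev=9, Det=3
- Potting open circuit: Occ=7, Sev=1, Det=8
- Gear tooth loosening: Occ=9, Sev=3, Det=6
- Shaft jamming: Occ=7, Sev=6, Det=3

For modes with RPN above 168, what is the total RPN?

456

RPN = Severity × Occurrence × Detection:
  Fuse out of tolerance: 1 × 4 × 7 = 28
  Nozzle seizure: 5 × 6 × 8 = 240
  O-ring leakage: 6 × 6 × 6 = 216
  Insulation stripping: 1 × 5 × 9 = 45
  Excessive latch: 9 × 1 × 3 = 27
  Potting open circuit: 1 × 7 × 8 = 56
  Gear tooth loosening: 3 × 9 × 6 = 162
  Shaft jamming: 6 × 7 × 3 = 126
RPN > 168: Nozzle seizure (240), O-ring leakage (216).
Sum: 240 + 216 = 456.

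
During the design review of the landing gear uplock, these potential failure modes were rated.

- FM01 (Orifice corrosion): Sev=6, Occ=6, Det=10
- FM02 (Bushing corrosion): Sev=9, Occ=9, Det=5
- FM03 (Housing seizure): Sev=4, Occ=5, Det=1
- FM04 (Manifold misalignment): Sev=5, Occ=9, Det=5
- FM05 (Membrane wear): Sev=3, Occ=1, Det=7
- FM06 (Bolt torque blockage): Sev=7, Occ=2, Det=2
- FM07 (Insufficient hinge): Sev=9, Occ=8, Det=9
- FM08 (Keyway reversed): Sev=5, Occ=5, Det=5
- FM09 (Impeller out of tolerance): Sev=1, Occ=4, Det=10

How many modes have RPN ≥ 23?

RPN = Severity × Occurrence × Detection:
  FM01: 6 × 6 × 10 = 360
  FM02: 9 × 9 × 5 = 405
  FM03: 4 × 5 × 1 = 20
  FM04: 5 × 9 × 5 = 225
  FM05: 3 × 1 × 7 = 21
  FM06: 7 × 2 × 2 = 28
  FM07: 9 × 8 × 9 = 648
  FM08: 5 × 5 × 5 = 125
  FM09: 1 × 4 × 10 = 40
Modes with RPN ≥ 23: FM01 (360), FM02 (405), FM04 (225), FM06 (28), FM07 (648), FM08 (125), FM09 (40) → 7.

7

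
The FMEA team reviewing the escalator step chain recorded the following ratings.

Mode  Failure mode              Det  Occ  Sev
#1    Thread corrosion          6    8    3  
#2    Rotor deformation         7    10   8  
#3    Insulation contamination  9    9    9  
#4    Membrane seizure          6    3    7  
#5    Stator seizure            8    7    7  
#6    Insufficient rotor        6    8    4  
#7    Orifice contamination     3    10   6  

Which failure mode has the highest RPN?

RPN = Severity × Occurrence × Detection:
  #1: 3 × 8 × 6 = 144
  #2: 8 × 10 × 7 = 560
  #3: 9 × 9 × 9 = 729
  #4: 7 × 3 × 6 = 126
  #5: 7 × 7 × 8 = 392
  #6: 4 × 8 × 6 = 192
  #7: 6 × 10 × 3 = 180
Highest RPN is 729 → #3.

#3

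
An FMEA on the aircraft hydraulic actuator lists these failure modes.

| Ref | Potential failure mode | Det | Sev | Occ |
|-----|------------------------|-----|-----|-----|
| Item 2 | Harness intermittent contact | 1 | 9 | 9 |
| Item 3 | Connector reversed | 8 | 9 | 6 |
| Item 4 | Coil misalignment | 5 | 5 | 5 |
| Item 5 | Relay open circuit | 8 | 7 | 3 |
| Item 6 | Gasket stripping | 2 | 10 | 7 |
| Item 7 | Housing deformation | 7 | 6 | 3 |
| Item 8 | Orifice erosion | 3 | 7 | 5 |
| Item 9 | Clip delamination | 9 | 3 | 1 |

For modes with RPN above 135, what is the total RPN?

RPN = Severity × Occurrence × Detection:
  Item 2: 9 × 9 × 1 = 81
  Item 3: 9 × 6 × 8 = 432
  Item 4: 5 × 5 × 5 = 125
  Item 5: 7 × 3 × 8 = 168
  Item 6: 10 × 7 × 2 = 140
  Item 7: 6 × 3 × 7 = 126
  Item 8: 7 × 5 × 3 = 105
  Item 9: 3 × 1 × 9 = 27
RPN > 135: Item 3 (432), Item 5 (168), Item 6 (140).
Sum: 432 + 168 + 140 = 740.

740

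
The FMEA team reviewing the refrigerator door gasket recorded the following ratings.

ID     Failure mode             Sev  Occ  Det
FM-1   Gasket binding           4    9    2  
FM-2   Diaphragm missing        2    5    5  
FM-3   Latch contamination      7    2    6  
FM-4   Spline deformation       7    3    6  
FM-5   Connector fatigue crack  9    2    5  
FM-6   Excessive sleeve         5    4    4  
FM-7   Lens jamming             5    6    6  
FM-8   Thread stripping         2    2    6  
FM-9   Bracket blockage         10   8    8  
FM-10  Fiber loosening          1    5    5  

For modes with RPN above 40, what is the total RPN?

RPN = Severity × Occurrence × Detection:
  FM-1: 4 × 9 × 2 = 72
  FM-2: 2 × 5 × 5 = 50
  FM-3: 7 × 2 × 6 = 84
  FM-4: 7 × 3 × 6 = 126
  FM-5: 9 × 2 × 5 = 90
  FM-6: 5 × 4 × 4 = 80
  FM-7: 5 × 6 × 6 = 180
  FM-8: 2 × 2 × 6 = 24
  FM-9: 10 × 8 × 8 = 640
  FM-10: 1 × 5 × 5 = 25
RPN > 40: FM-1 (72), FM-2 (50), FM-3 (84), FM-4 (126), FM-5 (90), FM-6 (80), FM-7 (180), FM-9 (640).
Sum: 72 + 50 + 84 + 126 + 90 + 80 + 180 + 640 = 1322.

1322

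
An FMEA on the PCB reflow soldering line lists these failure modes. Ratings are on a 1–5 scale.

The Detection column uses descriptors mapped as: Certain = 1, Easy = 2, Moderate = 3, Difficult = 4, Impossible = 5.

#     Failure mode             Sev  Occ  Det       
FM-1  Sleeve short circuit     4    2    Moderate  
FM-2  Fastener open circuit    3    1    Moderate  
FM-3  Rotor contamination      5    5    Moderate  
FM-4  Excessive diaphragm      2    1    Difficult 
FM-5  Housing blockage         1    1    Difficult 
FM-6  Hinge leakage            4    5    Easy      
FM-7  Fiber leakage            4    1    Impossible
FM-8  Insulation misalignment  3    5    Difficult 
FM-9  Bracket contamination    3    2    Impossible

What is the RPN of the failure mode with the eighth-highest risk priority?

RPN = Severity × Occurrence × Detection:
  FM-1: 4 × 2 × 3 = 24
  FM-2: 3 × 1 × 3 = 9
  FM-3: 5 × 5 × 3 = 75
  FM-4: 2 × 1 × 4 = 8
  FM-5: 1 × 1 × 4 = 4
  FM-6: 4 × 5 × 2 = 40
  FM-7: 4 × 1 × 5 = 20
  FM-8: 3 × 5 × 4 = 60
  FM-9: 3 × 2 × 5 = 30
Sorted descending: 75, 60, 40, 30, 24, 20, 9, 8, 4.
The eighth-highest RPN is 8 (FM-4).

8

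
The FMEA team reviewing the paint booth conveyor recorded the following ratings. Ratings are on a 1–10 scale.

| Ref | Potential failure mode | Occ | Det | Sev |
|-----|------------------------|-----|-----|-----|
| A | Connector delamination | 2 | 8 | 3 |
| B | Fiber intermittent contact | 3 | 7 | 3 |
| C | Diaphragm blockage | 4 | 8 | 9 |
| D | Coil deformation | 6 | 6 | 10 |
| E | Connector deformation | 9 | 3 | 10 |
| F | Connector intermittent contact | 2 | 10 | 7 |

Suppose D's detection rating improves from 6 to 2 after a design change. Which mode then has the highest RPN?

C

RPN = Severity × Occurrence × Detection:
  A: 3 × 2 × 8 = 48
  B: 3 × 3 × 7 = 63
  C: 9 × 4 × 8 = 288
  D: 10 × 6 × 6 = 360
  E: 10 × 9 × 3 = 270
  F: 7 × 2 × 10 = 140
After action: D → 10 × 6 × 2 = 120.
Revised RPNs: C=288, E=270, F=140, D=120, B=63, A=48.
Highest is now C (288).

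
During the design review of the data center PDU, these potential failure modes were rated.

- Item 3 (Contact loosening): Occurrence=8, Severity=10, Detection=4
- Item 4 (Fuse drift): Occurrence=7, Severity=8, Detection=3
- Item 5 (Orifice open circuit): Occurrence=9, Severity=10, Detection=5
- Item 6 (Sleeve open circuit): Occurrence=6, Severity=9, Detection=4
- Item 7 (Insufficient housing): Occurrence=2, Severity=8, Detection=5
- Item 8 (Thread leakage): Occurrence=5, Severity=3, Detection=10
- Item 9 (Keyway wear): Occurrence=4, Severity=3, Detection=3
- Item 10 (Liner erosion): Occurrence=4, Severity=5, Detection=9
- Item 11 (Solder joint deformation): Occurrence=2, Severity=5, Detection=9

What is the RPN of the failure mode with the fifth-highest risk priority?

168

RPN = Severity × Occurrence × Detection:
  Item 3: 10 × 8 × 4 = 320
  Item 4: 8 × 7 × 3 = 168
  Item 5: 10 × 9 × 5 = 450
  Item 6: 9 × 6 × 4 = 216
  Item 7: 8 × 2 × 5 = 80
  Item 8: 3 × 5 × 10 = 150
  Item 9: 3 × 4 × 3 = 36
  Item 10: 5 × 4 × 9 = 180
  Item 11: 5 × 2 × 9 = 90
Sorted descending: 450, 320, 216, 180, 168, 150, 90, 80, 36.
The fifth-highest RPN is 168 (Item 4).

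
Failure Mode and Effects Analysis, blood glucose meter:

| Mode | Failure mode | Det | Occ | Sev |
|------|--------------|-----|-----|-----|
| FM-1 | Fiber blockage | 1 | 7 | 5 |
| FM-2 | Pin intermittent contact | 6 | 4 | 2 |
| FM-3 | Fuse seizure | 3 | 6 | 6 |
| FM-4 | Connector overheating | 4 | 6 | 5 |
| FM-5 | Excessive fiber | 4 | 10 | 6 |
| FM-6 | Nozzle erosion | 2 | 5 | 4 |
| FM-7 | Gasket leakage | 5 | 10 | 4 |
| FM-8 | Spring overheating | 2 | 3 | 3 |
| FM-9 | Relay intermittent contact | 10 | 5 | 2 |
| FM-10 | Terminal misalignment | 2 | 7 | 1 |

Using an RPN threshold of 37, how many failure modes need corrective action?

RPN = Severity × Occurrence × Detection:
  FM-1: 5 × 7 × 1 = 35
  FM-2: 2 × 4 × 6 = 48
  FM-3: 6 × 6 × 3 = 108
  FM-4: 5 × 6 × 4 = 120
  FM-5: 6 × 10 × 4 = 240
  FM-6: 4 × 5 × 2 = 40
  FM-7: 4 × 10 × 5 = 200
  FM-8: 3 × 3 × 2 = 18
  FM-9: 2 × 5 × 10 = 100
  FM-10: 1 × 7 × 2 = 14
Modes with RPN ≥ 37: FM-2 (48), FM-3 (108), FM-4 (120), FM-5 (240), FM-6 (40), FM-7 (200), FM-9 (100) → 7.

7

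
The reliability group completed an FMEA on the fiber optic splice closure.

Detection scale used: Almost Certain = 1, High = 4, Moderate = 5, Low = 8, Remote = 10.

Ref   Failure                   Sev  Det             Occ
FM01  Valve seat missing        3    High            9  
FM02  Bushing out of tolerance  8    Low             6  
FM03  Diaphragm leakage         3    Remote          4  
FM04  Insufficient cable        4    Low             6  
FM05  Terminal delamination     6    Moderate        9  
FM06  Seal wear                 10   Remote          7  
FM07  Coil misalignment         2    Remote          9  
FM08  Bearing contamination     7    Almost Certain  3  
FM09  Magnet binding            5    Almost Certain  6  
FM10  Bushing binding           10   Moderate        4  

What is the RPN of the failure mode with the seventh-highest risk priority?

120

RPN = Severity × Occurrence × Detection:
  FM01: 3 × 9 × 4 = 108
  FM02: 8 × 6 × 8 = 384
  FM03: 3 × 4 × 10 = 120
  FM04: 4 × 6 × 8 = 192
  FM05: 6 × 9 × 5 = 270
  FM06: 10 × 7 × 10 = 700
  FM07: 2 × 9 × 10 = 180
  FM08: 7 × 3 × 1 = 21
  FM09: 5 × 6 × 1 = 30
  FM10: 10 × 4 × 5 = 200
Sorted descending: 700, 384, 270, 200, 192, 180, 120, 108, 30, 21.
The seventh-highest RPN is 120 (FM03).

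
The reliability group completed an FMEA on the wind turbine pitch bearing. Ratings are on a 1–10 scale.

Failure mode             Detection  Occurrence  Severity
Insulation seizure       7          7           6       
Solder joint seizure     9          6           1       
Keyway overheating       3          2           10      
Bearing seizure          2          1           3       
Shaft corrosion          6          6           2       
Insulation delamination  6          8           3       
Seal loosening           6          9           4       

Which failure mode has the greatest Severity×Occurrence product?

Criticality = Severity × Occurrence:
  Insulation seizure: 6 × 7 = 42
  Solder joint seizure: 1 × 6 = 6
  Keyway overheating: 10 × 2 = 20
  Bearing seizure: 3 × 1 = 3
  Shaft corrosion: 2 × 6 = 12
  Insulation delamination: 3 × 8 = 24
  Seal loosening: 4 × 9 = 36
Highest criticality is 42 → Insulation seizure.

Insulation seizure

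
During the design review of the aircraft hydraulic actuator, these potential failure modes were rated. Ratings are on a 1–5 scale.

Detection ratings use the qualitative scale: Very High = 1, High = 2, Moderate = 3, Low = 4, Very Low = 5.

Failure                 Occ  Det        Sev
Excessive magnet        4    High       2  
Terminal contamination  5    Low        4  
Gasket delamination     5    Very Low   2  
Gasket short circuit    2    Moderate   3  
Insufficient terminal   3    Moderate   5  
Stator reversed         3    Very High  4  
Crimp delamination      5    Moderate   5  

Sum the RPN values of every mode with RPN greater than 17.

268

RPN = Severity × Occurrence × Detection:
  Excessive magnet: 2 × 4 × 2 = 16
  Terminal contamination: 4 × 5 × 4 = 80
  Gasket delamination: 2 × 5 × 5 = 50
  Gasket short circuit: 3 × 2 × 3 = 18
  Insufficient terminal: 5 × 3 × 3 = 45
  Stator reversed: 4 × 3 × 1 = 12
  Crimp delamination: 5 × 5 × 3 = 75
RPN > 17: Terminal contamination (80), Gasket delamination (50), Gasket short circuit (18), Insufficient terminal (45), Crimp delamination (75).
Sum: 80 + 50 + 18 + 45 + 75 = 268.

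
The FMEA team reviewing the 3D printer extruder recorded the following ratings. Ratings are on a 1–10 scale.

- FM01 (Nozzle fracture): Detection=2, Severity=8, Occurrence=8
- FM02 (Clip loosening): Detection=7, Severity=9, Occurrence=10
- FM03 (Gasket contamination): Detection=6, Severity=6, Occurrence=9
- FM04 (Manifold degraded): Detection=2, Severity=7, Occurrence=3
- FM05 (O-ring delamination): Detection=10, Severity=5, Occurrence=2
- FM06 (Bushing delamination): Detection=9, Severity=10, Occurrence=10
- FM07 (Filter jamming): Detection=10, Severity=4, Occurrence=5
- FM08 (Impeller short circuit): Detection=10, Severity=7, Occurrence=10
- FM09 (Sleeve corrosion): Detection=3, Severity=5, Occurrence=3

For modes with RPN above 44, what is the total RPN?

RPN = Severity × Occurrence × Detection:
  FM01: 8 × 8 × 2 = 128
  FM02: 9 × 10 × 7 = 630
  FM03: 6 × 9 × 6 = 324
  FM04: 7 × 3 × 2 = 42
  FM05: 5 × 2 × 10 = 100
  FM06: 10 × 10 × 9 = 900
  FM07: 4 × 5 × 10 = 200
  FM08: 7 × 10 × 10 = 700
  FM09: 5 × 3 × 3 = 45
RPN > 44: FM01 (128), FM02 (630), FM03 (324), FM05 (100), FM06 (900), FM07 (200), FM08 (700), FM09 (45).
Sum: 128 + 630 + 324 + 100 + 900 + 200 + 700 + 45 = 3027.

3027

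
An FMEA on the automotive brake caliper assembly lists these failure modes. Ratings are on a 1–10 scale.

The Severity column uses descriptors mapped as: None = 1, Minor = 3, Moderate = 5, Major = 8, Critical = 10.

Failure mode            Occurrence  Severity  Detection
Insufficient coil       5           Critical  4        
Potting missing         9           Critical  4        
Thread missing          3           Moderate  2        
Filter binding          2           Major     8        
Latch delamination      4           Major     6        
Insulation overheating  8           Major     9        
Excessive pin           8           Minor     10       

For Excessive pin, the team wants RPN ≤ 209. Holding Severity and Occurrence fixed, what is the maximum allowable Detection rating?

Excessive pin: S=3, O=8, D=10 → current RPN = 240.
Fixed product = 24. Need 24 × D ≤ 209, so D ≤ 209/24 = 8.71.
Maximum integer Detection rating = 8 (gives RPN 192; D=9 would give 216 > 209).

8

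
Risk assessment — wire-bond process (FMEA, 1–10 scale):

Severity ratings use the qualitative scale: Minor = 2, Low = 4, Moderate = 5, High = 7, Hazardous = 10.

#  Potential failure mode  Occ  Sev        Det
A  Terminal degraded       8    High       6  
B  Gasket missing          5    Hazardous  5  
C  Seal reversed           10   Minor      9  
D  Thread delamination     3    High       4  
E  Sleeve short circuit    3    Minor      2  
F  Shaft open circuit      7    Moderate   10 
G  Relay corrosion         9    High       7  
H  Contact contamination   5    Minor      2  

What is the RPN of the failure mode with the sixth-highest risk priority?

RPN = Severity × Occurrence × Detection:
  A: 7 × 8 × 6 = 336
  B: 10 × 5 × 5 = 250
  C: 2 × 10 × 9 = 180
  D: 7 × 3 × 4 = 84
  E: 2 × 3 × 2 = 12
  F: 5 × 7 × 10 = 350
  G: 7 × 9 × 7 = 441
  H: 2 × 5 × 2 = 20
Sorted descending: 441, 350, 336, 250, 180, 84, 20, 12.
The sixth-highest RPN is 84 (D).

84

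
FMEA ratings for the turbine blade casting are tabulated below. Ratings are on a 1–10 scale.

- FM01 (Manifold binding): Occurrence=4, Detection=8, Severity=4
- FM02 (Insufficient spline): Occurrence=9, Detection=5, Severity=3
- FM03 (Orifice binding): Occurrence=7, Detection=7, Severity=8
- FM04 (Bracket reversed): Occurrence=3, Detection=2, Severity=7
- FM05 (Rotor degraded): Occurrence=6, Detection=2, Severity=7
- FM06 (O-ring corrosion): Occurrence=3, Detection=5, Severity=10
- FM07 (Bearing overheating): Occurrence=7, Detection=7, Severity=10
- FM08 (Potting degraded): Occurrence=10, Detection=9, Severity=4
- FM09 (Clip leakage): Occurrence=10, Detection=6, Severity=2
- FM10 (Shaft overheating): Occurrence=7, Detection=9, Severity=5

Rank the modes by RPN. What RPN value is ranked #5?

150

RPN = Severity × Occurrence × Detection:
  FM01: 4 × 4 × 8 = 128
  FM02: 3 × 9 × 5 = 135
  FM03: 8 × 7 × 7 = 392
  FM04: 7 × 3 × 2 = 42
  FM05: 7 × 6 × 2 = 84
  FM06: 10 × 3 × 5 = 150
  FM07: 10 × 7 × 7 = 490
  FM08: 4 × 10 × 9 = 360
  FM09: 2 × 10 × 6 = 120
  FM10: 5 × 7 × 9 = 315
Sorted descending: 490, 392, 360, 315, 150, 135, 128, 120, 84, 42.
The fifth-highest RPN is 150 (FM06).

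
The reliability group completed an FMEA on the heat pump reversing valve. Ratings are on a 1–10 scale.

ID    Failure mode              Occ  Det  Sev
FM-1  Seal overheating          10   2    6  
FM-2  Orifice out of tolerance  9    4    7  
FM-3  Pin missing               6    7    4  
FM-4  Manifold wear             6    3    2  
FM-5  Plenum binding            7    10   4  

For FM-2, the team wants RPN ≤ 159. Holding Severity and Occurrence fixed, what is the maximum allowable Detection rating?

FM-2: S=7, O=9, D=4 → current RPN = 252.
Fixed product = 63. Need 63 × D ≤ 159, so D ≤ 159/63 = 2.52.
Maximum integer Detection rating = 2 (gives RPN 126; D=3 would give 189 > 159).

2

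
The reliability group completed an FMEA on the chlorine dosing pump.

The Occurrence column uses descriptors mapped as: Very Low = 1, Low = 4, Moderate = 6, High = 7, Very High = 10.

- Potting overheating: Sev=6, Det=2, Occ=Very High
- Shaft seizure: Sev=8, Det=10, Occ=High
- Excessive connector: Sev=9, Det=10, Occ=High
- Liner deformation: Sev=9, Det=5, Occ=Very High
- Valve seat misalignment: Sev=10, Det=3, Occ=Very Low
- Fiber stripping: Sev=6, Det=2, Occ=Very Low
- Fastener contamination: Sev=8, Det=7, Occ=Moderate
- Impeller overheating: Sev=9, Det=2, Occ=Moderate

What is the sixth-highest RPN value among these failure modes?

RPN = Severity × Occurrence × Detection:
  Potting overheating: 6 × 10 × 2 = 120
  Shaft seizure: 8 × 7 × 10 = 560
  Excessive connector: 9 × 7 × 10 = 630
  Liner deformation: 9 × 10 × 5 = 450
  Valve seat misalignment: 10 × 1 × 3 = 30
  Fiber stripping: 6 × 1 × 2 = 12
  Fastener contamination: 8 × 6 × 7 = 336
  Impeller overheating: 9 × 6 × 2 = 108
Sorted descending: 630, 560, 450, 336, 120, 108, 30, 12.
The sixth-highest RPN is 108 (Impeller overheating).

108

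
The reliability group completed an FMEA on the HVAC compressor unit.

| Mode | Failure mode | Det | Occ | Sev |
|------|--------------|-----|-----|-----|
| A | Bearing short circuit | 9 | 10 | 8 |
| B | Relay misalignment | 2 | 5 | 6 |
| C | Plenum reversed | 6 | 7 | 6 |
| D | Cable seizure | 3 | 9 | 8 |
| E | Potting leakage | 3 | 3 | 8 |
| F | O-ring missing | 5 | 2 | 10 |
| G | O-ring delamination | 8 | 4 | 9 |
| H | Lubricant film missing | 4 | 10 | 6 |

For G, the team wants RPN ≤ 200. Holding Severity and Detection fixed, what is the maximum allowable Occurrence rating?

G: S=9, O=4, D=8 → current RPN = 288.
Fixed product = 72. Need 72 × O ≤ 200, so O ≤ 200/72 = 2.78.
Maximum integer Occurrence rating = 2 (gives RPN 144; O=3 would give 216 > 200).

2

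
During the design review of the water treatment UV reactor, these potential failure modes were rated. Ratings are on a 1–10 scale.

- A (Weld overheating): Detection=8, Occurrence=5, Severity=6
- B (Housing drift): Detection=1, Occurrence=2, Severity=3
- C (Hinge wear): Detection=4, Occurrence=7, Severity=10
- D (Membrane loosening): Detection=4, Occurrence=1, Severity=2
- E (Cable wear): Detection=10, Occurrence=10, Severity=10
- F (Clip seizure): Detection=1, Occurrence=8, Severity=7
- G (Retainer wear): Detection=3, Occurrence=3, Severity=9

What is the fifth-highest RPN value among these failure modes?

RPN = Severity × Occurrence × Detection:
  A: 6 × 5 × 8 = 240
  B: 3 × 2 × 1 = 6
  C: 10 × 7 × 4 = 280
  D: 2 × 1 × 4 = 8
  E: 10 × 10 × 10 = 1000
  F: 7 × 8 × 1 = 56
  G: 9 × 3 × 3 = 81
Sorted descending: 1000, 280, 240, 81, 56, 8, 6.
The fifth-highest RPN is 56 (F).

56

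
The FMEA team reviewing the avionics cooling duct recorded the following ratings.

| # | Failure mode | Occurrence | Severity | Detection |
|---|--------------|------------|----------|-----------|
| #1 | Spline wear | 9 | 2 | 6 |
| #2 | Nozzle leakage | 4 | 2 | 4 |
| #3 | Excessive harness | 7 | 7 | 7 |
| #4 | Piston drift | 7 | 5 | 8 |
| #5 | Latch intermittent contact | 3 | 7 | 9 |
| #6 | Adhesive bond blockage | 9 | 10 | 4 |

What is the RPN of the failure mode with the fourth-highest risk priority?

189

RPN = Severity × Occurrence × Detection:
  #1: 2 × 9 × 6 = 108
  #2: 2 × 4 × 4 = 32
  #3: 7 × 7 × 7 = 343
  #4: 5 × 7 × 8 = 280
  #5: 7 × 3 × 9 = 189
  #6: 10 × 9 × 4 = 360
Sorted descending: 360, 343, 280, 189, 108, 32.
The fourth-highest RPN is 189 (#5).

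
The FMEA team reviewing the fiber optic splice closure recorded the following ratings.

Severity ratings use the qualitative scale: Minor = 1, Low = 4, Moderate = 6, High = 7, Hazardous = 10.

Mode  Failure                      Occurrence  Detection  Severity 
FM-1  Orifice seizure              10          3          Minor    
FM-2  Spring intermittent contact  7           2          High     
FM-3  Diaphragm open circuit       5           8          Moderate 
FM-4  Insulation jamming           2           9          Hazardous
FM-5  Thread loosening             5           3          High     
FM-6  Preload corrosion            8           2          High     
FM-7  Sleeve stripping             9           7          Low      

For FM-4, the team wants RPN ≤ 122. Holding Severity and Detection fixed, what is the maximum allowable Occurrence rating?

1

FM-4: S=10, O=2, D=9 → current RPN = 180.
Fixed product = 90. Need 90 × O ≤ 122, so O ≤ 122/90 = 1.36.
Maximum integer Occurrence rating = 1 (gives RPN 90; O=2 would give 180 > 122).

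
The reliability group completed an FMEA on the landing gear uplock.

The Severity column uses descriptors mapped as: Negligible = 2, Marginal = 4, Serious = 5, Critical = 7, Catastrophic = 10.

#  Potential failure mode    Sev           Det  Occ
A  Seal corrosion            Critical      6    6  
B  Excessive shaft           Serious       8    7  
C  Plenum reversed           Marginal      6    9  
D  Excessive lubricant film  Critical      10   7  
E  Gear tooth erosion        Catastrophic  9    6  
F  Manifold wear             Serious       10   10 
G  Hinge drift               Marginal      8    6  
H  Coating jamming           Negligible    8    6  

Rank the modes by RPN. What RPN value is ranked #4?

280

RPN = Severity × Occurrence × Detection:
  A: 7 × 6 × 6 = 252
  B: 5 × 7 × 8 = 280
  C: 4 × 9 × 6 = 216
  D: 7 × 7 × 10 = 490
  E: 10 × 6 × 9 = 540
  F: 5 × 10 × 10 = 500
  G: 4 × 6 × 8 = 192
  H: 2 × 6 × 8 = 96
Sorted descending: 540, 500, 490, 280, 252, 216, 192, 96.
The fourth-highest RPN is 280 (B).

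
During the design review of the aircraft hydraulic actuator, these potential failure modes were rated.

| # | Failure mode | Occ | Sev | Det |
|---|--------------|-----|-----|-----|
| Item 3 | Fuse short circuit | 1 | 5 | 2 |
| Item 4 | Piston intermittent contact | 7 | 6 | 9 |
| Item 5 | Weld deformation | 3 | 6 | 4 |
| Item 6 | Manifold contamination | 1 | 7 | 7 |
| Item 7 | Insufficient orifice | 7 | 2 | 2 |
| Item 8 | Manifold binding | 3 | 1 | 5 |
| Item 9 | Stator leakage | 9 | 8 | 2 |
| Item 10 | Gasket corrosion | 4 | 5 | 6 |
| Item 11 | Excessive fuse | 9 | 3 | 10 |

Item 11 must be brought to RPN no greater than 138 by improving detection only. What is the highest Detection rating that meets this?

Item 11: S=3, O=9, D=10 → current RPN = 270.
Fixed product = 27. Need 27 × D ≤ 138, so D ≤ 138/27 = 5.11.
Maximum integer Detection rating = 5 (gives RPN 135; D=6 would give 162 > 138).

5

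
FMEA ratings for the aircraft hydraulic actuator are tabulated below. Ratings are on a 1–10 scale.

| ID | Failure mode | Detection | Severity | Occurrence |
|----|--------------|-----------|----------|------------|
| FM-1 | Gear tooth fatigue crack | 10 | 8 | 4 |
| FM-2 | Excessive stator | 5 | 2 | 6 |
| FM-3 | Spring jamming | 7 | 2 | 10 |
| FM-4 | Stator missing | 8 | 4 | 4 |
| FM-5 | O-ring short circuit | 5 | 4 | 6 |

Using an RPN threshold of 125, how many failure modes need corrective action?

3

RPN = Severity × Occurrence × Detection:
  FM-1: 8 × 4 × 10 = 320
  FM-2: 2 × 6 × 5 = 60
  FM-3: 2 × 10 × 7 = 140
  FM-4: 4 × 4 × 8 = 128
  FM-5: 4 × 6 × 5 = 120
Modes with RPN ≥ 125: FM-1 (320), FM-3 (140), FM-4 (128) → 3.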